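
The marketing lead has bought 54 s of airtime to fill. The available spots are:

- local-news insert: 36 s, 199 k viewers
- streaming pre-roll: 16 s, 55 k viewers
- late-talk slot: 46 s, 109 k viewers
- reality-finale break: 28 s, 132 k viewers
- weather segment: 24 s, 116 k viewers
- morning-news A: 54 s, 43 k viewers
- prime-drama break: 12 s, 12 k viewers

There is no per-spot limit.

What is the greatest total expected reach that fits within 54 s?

Local-news insert + streaming pre-roll uses 52 of the 54 s and totals 254.
The spare 2 s is too small for any remaining spot, and no exchange beats 254.

254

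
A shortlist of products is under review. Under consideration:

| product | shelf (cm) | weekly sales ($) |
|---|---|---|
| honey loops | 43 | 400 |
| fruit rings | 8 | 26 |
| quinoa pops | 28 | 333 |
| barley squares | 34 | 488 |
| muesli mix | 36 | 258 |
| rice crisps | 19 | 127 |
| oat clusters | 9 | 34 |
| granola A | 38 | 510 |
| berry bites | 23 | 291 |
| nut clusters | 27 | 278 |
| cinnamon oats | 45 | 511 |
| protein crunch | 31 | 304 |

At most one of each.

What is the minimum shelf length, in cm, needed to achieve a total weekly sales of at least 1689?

138

Look for the lowest-shelf combination reaching 1689.
honey loops + barley squares + granola A + berry bites: 1689 weekly sales at 138 cm.
Any bundle with less than 138 cm falls short of 1689.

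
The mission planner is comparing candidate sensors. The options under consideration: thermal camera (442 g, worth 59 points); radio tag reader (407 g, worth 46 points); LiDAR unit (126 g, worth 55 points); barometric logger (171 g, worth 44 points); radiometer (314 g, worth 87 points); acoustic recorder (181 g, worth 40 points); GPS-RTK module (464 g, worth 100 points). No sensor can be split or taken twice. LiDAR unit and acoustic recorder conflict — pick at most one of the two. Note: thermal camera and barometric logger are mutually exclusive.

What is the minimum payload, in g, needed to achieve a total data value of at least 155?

Look for the lowest-payload combination reaching 155.
LiDAR unit + GPS-RTK module: 155 data value at 590 g.
Below 590 g the best achievable stays under 155.

590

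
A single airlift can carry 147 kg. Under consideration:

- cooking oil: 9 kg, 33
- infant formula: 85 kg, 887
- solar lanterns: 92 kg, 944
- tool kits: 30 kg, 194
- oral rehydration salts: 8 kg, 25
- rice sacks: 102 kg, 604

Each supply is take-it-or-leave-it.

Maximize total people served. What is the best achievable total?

Density check — infant formula 10.44, solar lanterns 10.26, tool kits 6.47, rice sacks 5.92 are the best per kg.
A density-first pass picks cooking oil + infant formula + tool kits + oral rehydration salts — 1139 at 132 kg.
The 85 kg tied up in infant formula is better spent on solar lanterns — total rises to 1196 (139 kg).
Every other selection either busts 147 kg or fails to beat 1196.

1196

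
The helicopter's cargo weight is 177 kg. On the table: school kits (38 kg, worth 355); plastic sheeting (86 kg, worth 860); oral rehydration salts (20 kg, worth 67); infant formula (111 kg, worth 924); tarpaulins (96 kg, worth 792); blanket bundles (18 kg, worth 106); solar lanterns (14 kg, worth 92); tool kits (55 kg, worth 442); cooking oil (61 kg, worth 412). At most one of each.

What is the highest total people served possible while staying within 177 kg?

1500

The ratio heuristic lands on school kits + plastic sheeting + oral rehydration salts + blanket bundles + solar lanterns (1480) but leaves 1 kg idle.
Replace school kits and oral rehydration salts with tool kits: the trade gains 20 net, giving 1500 at 173 kg.
The closest alternative, school kits + plastic sheeting + oral rehydration salts + blanket bundles + solar lanterns, reaches only 1480.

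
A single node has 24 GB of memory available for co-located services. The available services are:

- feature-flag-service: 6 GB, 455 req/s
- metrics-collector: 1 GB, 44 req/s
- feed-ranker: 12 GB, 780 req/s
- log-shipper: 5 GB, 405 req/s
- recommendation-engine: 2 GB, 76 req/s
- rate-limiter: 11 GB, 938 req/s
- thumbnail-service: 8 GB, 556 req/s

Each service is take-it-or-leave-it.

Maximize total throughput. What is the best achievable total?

1899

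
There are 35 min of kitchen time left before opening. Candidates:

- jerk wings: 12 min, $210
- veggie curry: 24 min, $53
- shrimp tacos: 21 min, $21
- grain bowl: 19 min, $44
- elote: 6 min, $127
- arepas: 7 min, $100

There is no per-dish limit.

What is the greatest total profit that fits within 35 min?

5×elote uses 30 of the 35 min and totals 635.
That's the maximum — no swap from here does better than 635.

635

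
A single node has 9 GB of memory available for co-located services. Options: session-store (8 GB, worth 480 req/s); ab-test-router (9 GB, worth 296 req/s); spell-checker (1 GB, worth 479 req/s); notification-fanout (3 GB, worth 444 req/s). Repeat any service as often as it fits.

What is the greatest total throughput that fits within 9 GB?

Taking 9×spell-checker: 9 GB used, 4311 in throughput.

4311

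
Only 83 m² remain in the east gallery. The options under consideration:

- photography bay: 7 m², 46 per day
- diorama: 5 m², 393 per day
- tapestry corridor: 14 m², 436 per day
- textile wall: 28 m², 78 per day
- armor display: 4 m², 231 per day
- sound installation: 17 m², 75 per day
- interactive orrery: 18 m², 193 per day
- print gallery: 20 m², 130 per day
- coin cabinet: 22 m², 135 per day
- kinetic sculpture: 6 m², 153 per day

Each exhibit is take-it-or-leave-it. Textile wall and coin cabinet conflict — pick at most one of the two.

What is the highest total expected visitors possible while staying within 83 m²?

Taking the top-ratio exhibits first gives photography bay + diorama + tapestry corridor + armor display + interactive orrery + print gallery + kinetic sculpture for 1582 (74 m²).
The 20 m² tied up in print gallery is better spent on coin cabinet — total rises to 1587 (76 m²).
Next best is photography bay + diorama + tapestry corridor + armor display + interactive orrery + print gallery + kinetic sculpture at 1582 (74 m²) — short by 5.

1587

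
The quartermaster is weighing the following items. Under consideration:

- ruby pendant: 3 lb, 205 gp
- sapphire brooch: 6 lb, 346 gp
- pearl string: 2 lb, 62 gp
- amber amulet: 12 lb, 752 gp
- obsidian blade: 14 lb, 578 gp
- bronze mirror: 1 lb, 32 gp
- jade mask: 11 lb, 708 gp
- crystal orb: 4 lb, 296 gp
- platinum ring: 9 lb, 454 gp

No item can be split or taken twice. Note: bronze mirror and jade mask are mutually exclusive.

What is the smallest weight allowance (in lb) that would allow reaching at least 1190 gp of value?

Need the lightest bundle worth ≥ 1190.
ruby pendant + jade mask + crystal orb: 1209 value at 18 lb.
Any bundle with less than 18 lb falls short of 1190.

18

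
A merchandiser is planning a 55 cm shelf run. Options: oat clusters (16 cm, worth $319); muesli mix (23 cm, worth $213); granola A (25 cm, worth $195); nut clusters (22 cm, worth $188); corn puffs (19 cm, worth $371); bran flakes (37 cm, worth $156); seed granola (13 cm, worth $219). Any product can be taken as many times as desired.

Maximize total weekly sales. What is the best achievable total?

Greedy by ratio would take 3×oat clusters: 48 cm used, total 957.
Dropping 2×oat clusters frees 32 cm; slotting in 2×corn puffs (38 cm) lifts the total to 1061 at 54 cm.

1061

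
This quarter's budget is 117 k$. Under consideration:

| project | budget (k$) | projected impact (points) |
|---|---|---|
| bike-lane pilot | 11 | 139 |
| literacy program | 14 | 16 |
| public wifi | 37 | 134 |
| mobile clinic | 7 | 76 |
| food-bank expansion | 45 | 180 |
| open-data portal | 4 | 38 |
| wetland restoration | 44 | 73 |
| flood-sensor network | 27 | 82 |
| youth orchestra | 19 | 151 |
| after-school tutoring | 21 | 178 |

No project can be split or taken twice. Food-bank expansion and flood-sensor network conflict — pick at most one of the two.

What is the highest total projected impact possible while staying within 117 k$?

762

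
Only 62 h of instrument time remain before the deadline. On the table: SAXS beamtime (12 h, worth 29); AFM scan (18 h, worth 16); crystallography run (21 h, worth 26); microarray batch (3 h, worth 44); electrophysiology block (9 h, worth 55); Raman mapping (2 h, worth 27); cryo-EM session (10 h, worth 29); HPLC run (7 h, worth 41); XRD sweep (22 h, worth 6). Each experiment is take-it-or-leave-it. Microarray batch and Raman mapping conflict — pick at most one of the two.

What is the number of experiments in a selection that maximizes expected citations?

6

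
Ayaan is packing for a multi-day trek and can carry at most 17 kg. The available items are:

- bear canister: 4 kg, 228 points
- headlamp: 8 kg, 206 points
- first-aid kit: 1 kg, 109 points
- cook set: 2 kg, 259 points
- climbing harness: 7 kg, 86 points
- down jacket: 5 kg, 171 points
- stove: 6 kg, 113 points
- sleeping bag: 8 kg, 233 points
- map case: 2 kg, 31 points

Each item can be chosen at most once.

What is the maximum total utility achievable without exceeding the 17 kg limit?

860

Taking the top-ratio items first gives bear canister + first-aid kit + cook set + down jacket + map case for 798 (14 kg).
Dropping down jacket frees 5 kg; slotting in sleeping bag (8 kg) lifts the total to 860 at 17 kg.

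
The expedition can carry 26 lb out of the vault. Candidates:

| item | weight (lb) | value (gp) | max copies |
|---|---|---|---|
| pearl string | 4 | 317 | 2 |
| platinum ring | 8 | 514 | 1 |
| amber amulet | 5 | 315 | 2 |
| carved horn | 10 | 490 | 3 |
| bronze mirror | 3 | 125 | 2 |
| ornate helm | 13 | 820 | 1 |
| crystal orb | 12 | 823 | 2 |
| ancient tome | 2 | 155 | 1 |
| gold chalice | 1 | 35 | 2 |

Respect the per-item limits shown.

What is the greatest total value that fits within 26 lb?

1809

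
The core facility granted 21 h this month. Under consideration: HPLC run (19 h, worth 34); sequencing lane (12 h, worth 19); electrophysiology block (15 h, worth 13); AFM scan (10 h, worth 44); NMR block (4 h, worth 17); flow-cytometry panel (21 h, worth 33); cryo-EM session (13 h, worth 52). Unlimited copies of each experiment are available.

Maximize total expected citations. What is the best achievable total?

88

2×AFM scan uses 20 of the 21 h and totals 88.
No other feasible combination exceeds 88.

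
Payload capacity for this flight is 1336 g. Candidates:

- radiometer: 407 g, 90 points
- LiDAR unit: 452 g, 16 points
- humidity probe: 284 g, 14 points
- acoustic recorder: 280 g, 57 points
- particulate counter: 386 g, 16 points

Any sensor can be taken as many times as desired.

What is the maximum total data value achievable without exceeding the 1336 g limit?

The ratio ordering already packs tightly: 3×radiometer, 1221 g, 270.

270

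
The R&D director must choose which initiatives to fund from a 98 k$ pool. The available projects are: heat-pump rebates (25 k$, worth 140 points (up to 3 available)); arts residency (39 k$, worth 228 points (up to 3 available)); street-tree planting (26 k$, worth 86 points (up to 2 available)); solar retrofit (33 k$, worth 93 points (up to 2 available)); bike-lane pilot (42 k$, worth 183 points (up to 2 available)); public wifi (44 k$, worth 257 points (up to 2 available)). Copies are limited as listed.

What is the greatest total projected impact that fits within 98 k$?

537

By projected impact per k$: arts residency 5.85, public wifi 5.84, heat-pump rebates 5.60, bike-lane pilot 4.36 lead.
A density-first pass picks 2×arts residency — 456 at 78 k$.
Replace 2×arts residency with 2×heat-pump rebates + public wifi: the trade gains 81 net, giving 537 at 94 k$.
No other feasible combination exceeds 537.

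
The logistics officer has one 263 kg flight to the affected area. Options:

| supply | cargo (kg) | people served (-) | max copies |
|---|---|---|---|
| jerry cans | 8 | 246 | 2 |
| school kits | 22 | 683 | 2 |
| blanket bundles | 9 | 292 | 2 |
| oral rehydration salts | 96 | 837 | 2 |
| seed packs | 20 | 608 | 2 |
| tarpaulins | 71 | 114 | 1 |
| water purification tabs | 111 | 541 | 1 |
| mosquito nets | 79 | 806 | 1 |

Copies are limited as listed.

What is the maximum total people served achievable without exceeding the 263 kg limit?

4495

The ratio heuristic lands on 2×jerry cans + 2×school kits + 2×blanket bundles + 2×seed packs + mosquito nets (4464) but leaves 66 kg idle.
Dropping mosquito nets frees 79 kg; slotting in oral rehydration salts (96 kg) lifts the total to 4495 at 214 kg.
Every other selection either busts 263 kg or exceeds an availability limit or fails to beat 4495.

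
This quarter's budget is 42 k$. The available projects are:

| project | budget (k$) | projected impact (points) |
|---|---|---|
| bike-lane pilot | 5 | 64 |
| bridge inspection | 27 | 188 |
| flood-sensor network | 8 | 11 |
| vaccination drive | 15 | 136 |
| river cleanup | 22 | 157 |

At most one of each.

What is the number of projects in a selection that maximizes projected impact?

Optimal total is 357.
For example bike-lane pilot + vaccination drive + river cleanup achieves it, using 42 k$.
Every optimal selection uses 3 projects.

3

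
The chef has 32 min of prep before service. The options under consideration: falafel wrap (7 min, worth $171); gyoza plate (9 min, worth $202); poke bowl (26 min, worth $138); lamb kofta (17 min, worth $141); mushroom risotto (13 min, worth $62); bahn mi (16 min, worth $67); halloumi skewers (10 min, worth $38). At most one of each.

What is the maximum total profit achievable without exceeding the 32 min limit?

Taking the top-ratio dishes first gives falafel wrap + gyoza plate + mushroom risotto for 435 (29 min).
Dropping mushroom risotto frees 13 min; slotting in bahn mi (16 min) lifts the total to 440 at 32 min.
Next best is falafel wrap + gyoza plate + mushroom risotto at 435 (29 min) — short by 5.

440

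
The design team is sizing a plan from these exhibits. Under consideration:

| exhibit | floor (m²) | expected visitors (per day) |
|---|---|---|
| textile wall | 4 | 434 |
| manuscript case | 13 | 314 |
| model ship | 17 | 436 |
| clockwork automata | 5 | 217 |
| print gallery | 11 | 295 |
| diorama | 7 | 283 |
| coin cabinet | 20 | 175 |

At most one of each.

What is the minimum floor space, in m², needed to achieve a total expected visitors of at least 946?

20

Need the lightest bundle worth ≥ 946.
textile wall + clockwork automata + print gallery reaches 946 using 20 m².
Below 20 m² the best achievable stays under 946.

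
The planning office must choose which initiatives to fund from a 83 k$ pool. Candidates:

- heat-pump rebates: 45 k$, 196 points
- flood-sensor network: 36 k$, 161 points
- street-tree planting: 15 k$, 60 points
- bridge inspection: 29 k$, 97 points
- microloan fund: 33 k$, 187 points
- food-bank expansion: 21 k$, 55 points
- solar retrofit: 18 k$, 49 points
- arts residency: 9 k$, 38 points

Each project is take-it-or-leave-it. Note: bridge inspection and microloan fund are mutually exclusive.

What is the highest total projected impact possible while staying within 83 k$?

386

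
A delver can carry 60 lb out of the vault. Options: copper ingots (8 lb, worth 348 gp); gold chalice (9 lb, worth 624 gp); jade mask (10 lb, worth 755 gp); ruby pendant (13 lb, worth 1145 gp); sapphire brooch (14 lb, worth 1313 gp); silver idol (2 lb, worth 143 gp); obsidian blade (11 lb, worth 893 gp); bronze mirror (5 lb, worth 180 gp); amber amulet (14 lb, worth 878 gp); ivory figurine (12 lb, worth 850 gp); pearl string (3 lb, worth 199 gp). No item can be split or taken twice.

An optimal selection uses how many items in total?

5

The maximum value within 60 lb is 4956.
For example jade mask + ruby pendant + sapphire brooch + obsidian blade + ivory figurine achieves it, using 60 lb.
Every optimal selection uses 5 items.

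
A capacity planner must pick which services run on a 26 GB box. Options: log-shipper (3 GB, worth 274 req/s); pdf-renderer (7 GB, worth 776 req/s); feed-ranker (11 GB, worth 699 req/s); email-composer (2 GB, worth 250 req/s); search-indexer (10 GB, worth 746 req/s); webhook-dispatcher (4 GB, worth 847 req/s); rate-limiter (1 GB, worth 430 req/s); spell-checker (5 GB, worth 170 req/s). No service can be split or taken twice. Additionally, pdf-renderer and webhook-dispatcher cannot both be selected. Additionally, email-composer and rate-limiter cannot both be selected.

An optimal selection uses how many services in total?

4

Optimal total is 2722.
For example feed-ranker + search-indexer + webhook-dispatcher + rate-limiter achieves it, using 26 GB.
All optima have 4 services.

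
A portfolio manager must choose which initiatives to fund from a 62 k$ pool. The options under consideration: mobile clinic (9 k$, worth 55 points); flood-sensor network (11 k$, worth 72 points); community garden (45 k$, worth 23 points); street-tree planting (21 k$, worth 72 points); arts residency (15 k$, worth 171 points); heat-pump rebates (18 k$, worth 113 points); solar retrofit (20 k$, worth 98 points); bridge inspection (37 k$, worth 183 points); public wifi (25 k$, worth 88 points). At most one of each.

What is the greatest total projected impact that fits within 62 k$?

437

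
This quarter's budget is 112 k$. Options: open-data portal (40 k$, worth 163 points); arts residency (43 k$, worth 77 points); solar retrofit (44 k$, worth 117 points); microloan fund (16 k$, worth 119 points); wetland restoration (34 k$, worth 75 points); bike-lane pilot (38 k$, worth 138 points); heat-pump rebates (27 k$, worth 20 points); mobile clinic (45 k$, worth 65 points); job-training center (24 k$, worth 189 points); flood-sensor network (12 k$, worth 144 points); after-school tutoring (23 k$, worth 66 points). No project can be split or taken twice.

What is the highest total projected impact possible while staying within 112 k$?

Density check — flood-sensor network 12.00, job-training center 7.88, microloan fund 7.44, open-data portal 4.08 are the best per k$.
The ratio ordering already packs tightly: open-data portal + microloan fund + job-training center + flood-sensor network, 92 k$, 615.
Every other selection either busts 112 k$ or fails to beat 615.

615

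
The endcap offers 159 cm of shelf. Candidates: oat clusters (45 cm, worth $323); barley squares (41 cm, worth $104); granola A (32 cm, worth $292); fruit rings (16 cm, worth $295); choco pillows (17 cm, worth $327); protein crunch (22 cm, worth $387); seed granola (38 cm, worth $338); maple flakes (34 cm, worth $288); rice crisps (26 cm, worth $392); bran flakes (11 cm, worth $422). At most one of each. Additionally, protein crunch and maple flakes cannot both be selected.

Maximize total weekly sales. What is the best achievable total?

2189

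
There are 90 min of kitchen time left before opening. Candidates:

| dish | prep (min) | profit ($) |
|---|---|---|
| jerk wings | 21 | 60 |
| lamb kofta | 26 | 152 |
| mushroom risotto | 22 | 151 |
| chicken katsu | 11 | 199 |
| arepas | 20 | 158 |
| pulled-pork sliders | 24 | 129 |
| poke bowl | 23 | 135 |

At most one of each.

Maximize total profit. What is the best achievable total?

660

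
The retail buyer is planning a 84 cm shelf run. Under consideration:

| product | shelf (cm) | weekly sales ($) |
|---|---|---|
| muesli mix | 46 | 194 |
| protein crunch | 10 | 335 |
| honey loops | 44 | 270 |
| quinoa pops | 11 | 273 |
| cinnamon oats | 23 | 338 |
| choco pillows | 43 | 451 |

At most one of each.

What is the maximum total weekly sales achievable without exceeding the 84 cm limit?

Ranking by ratio (weekly sales/cm): protein crunch 33.50, quinoa pops 24.82, cinnamon oats 14.70.
Greedy by ratio would take protein crunch + quinoa pops + cinnamon oats: 44 cm used, total 946.
The 11 cm tied up in quinoa pops is better spent on choco pillows — total rises to 1124 (76 cm).
The closest alternative, quinoa pops + cinnamon oats + choco pillows, reaches only 1062.

1124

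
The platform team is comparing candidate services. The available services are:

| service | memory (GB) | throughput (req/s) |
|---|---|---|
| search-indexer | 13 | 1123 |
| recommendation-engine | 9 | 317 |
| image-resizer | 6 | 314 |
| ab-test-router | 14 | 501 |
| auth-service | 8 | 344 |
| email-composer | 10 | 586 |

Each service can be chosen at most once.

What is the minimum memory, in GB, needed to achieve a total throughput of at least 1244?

Minimise GB subject to total throughput ≥ 1244.
search-indexer + image-resizer reaches 1437 using 19 GB.
Below 19 GB the best achievable stays under 1244.

19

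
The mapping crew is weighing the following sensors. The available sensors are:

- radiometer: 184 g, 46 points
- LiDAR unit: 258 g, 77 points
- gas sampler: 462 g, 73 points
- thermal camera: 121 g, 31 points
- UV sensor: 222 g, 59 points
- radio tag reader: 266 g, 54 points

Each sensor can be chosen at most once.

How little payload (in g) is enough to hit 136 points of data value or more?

480

Look for the lowest-payload combination reaching 136.
LiDAR unit + UV sensor: 136 data value at 480 g.
No combination under 480 g hits 136.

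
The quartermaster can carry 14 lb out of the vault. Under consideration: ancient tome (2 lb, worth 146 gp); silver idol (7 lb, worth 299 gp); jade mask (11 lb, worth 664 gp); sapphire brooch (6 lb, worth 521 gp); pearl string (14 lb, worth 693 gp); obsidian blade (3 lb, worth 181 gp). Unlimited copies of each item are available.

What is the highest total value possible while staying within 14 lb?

Ancient tome + 2×sapphire brooch uses 14 of the 14 lb and totals 1188.

1188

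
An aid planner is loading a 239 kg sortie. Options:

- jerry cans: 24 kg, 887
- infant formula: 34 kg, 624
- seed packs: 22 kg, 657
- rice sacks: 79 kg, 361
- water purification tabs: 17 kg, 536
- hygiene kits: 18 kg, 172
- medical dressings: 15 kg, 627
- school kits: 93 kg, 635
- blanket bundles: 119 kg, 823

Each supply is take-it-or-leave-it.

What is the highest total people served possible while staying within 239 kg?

4154

A density-first pass picks jerry cans + infant formula + seed packs + water purification tabs + hygiene kits + medical dressings + school kits — 4138 at 223 kg.
Replace hygiene kits and school kits with blanket bundles: the trade gains 16 net, giving 4154 at 231 kg.
No other feasible combination exceeds 4154.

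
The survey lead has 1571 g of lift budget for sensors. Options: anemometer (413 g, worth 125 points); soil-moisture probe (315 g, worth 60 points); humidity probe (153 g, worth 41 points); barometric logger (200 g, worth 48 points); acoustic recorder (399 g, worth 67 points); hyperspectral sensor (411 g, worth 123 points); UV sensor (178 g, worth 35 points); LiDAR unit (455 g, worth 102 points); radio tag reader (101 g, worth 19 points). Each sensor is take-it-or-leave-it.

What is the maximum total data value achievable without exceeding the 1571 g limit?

410

A density-first pass picks anemometer + humidity probe + barometric logger + hyperspectral sensor + UV sensor + radio tag reader — 391 at 1456 g.
Dropping barometric logger and UV sensor frees 378 g; slotting in LiDAR unit (455 g) lifts the total to 410 at 1533 g.
An exhaustive check of the 512 subsets confirms 410.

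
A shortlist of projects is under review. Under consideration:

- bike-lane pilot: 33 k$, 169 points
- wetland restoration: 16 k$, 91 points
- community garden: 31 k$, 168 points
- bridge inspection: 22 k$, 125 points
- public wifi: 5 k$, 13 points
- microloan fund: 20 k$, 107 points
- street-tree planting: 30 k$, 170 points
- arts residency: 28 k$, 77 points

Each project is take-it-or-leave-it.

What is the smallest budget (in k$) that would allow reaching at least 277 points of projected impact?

Minimise k$ subject to total projected impact ≥ 277.
microloan fund + street-tree planting reaches 277 using 50 k$.
No combination under 50 k$ hits 277.

50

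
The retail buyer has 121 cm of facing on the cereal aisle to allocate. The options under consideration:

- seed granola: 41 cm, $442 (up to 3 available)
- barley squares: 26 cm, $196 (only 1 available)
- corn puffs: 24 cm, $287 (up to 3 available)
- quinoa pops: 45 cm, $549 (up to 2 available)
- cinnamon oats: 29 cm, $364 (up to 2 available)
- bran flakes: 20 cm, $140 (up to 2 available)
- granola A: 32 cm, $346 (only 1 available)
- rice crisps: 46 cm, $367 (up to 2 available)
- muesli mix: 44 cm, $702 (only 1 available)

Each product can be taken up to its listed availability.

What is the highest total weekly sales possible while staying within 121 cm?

1640

Density check — muesli mix 15.95, cinnamon oats 12.55, quinoa pops 12.20 are the best per cm.
The ratio heuristic lands on 2×cinnamon oats + muesli mix (1430) but leaves 19 cm idle.
The 29 cm tied up in cinnamon oats is better spent on 2×corn puffs — total rises to 1640 (121 cm).
Nothing else within 121 cm beats 1640.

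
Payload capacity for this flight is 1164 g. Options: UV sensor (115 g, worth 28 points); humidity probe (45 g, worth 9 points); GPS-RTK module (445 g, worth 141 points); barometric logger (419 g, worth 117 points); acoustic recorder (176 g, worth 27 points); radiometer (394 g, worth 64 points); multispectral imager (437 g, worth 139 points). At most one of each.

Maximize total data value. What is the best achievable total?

317

The ratio ordering already packs tightly: UV sensor + humidity probe + GPS-RTK module + multispectral imager, 1042 g, 317.
Runner-up humidity probe + GPS-RTK module + acoustic recorder + multispectral imager tops out at 316.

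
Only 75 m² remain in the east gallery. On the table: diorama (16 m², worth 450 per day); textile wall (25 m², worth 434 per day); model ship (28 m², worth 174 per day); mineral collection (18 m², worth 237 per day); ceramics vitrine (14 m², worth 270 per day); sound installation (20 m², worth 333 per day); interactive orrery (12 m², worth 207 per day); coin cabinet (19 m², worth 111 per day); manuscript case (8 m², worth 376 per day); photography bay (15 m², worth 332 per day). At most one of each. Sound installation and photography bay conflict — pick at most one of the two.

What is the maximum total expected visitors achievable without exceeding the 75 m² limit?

1737

By expected visitors per m²: manuscript case 47.00, diorama 28.12, photography bay 22.13 lead.
The ratio heuristic lands on diorama + ceramics vitrine + interactive orrery + manuscript case + photography bay (1635) but leaves 10 m² idle.
The 15 m² tied up in photography bay is better spent on textile wall — total rises to 1737 (75 m²).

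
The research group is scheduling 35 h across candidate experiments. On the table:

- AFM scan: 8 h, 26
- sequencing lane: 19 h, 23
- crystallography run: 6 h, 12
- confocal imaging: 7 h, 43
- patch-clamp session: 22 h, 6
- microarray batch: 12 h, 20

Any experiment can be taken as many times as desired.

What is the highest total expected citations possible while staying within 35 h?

Best packing: 5×confocal imaging — 35 h, 215 total.
Nothing else within 35 h beats 215.

215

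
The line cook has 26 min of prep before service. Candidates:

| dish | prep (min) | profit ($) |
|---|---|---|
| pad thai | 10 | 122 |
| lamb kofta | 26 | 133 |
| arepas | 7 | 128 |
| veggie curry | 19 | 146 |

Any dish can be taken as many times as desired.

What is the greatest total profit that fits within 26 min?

384

3×arepas uses 21 of the 26 min and totals 384.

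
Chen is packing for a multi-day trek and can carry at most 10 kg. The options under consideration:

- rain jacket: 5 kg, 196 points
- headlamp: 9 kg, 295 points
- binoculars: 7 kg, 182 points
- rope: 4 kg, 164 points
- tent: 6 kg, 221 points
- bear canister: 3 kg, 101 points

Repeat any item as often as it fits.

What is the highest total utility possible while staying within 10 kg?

392

Ranking by ratio (utility/kg): rope 41.00, rain jacket 39.20, tent 36.83.
Taking the top-ratio items first gives 2×rope for 328 (8 kg).
Replace 2×rope with 2×rain jacket: the trade gains 64 net, giving 392 at 10 kg.
That's the maximum — no swap from here does better than 392.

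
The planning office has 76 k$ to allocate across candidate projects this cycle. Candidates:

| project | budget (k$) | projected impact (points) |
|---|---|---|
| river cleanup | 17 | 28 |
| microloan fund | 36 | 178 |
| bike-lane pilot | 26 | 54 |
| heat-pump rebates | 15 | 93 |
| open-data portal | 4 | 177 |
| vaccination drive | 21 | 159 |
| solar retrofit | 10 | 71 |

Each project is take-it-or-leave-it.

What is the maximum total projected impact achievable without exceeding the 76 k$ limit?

607

Greedy by ratio would take bike-lane pilot + heat-pump rebates + open-data portal + vaccination drive + solar retrofit: 76 k$ used, total 554.
The 36 k$ tied up in bike-lane pilot and solar retrofit is better spent on microloan fund — total rises to 607 (76 k$).
The closest alternative, microloan fund + open-data portal + vaccination drive + solar retrofit, reaches only 585.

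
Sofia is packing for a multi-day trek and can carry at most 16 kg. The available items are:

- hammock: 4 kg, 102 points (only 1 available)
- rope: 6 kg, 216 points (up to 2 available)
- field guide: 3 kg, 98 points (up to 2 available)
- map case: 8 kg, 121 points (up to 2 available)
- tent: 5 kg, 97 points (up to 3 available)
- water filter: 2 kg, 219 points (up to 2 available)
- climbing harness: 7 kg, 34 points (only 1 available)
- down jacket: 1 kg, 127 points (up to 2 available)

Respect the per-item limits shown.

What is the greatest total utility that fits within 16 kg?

1010

By utility per kg: down jacket 127.00, water filter 109.50, rope 36.00 lead.
A density-first pass picks rope + field guide + 2×water filter + 2×down jacket — 1006 at 15 kg.
Replace field guide with hammock: the trade gains 4 net, giving 1010 at 16 kg.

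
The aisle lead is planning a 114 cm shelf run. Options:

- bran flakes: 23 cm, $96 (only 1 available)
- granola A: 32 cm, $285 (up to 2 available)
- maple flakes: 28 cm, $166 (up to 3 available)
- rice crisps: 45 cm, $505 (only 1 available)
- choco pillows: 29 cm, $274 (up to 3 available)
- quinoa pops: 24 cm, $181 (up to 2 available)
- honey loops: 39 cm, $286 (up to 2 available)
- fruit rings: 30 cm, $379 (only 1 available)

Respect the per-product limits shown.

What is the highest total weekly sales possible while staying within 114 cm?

A density-first pass picks rice crisps + choco pillows + fruit rings — 1158 at 104 cm.
Dropping choco pillows frees 29 cm; slotting in honey loops (39 cm) lifts the total to 1170 at 114 cm.
Nothing else within 114 cm beats 1170.

1170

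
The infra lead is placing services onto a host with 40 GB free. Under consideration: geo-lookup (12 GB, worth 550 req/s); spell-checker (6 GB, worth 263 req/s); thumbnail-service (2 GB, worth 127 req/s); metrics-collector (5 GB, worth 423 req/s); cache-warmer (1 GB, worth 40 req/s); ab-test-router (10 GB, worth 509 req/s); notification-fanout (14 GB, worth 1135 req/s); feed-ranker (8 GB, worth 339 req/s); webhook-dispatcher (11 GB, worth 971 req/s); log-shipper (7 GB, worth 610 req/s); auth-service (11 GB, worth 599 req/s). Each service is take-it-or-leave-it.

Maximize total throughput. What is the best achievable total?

Taking thumbnail-service + metrics-collector + cache-warmer + notification-fanout + webhook-dispatcher + log-shipper: 40 GB used, 3306 in throughput.
An exhaustive check of the 2048 subsets confirms 3306.

3306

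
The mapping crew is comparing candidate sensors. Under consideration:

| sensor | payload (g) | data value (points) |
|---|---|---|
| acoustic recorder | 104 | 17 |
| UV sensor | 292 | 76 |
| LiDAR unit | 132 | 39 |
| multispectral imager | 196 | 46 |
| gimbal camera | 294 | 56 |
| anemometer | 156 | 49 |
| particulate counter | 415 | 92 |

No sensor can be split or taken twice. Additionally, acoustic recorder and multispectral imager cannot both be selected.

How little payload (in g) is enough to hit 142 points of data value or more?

Minimise g subject to total data value ≥ 142.
acoustic recorder + UV sensor + anemometer: 142 data value at 552 g.
Below 552 g the best achievable stays under 142.

552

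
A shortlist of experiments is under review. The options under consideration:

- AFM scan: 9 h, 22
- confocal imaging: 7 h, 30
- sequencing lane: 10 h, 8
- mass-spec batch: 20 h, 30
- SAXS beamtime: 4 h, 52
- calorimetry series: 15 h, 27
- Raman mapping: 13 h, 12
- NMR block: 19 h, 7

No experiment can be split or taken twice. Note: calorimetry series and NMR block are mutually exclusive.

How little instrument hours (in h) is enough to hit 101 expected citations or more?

20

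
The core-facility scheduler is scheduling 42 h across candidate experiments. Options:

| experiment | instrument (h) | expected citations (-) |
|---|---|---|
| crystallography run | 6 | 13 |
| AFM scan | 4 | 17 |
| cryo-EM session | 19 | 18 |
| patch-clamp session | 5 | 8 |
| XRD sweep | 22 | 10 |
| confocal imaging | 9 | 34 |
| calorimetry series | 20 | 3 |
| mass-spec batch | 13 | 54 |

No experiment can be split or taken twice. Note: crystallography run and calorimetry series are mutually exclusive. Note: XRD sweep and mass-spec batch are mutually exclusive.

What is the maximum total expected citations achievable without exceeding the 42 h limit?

126

By expected citations per h: AFM scan 4.25, mass-spec batch 4.15, confocal imaging 3.78 lead.
Taking crystallography run + AFM scan + patch-clamp session + confocal imaging + mass-spec batch: 37 h used, 126 in expected citations.
The spare 5 h is too small for any remaining experiment, and no feasible exchange beats 126.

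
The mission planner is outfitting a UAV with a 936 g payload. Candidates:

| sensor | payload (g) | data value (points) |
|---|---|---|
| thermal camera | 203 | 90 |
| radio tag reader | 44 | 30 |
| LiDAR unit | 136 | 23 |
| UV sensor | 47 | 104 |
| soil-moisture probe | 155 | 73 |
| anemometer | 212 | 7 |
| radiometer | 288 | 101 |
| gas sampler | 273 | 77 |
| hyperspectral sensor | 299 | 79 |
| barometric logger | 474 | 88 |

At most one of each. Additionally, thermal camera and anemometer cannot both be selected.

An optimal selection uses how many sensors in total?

Optimal total is 421.
thermal camera + radio tag reader + LiDAR unit + UV sensor + soil-moisture probe + radiometer hits 421 at 873 g.
Every optimal selection uses 6 sensors.

6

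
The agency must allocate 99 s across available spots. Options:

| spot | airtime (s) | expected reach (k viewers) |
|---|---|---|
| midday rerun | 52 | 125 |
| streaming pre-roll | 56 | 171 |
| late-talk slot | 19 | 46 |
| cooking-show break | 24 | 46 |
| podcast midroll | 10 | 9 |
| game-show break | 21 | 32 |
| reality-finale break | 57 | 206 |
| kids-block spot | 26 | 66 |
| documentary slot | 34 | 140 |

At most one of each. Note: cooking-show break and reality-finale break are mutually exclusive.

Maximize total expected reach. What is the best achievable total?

346

Best packing: reality-finale break + documentary slot — 91 s, 346 total.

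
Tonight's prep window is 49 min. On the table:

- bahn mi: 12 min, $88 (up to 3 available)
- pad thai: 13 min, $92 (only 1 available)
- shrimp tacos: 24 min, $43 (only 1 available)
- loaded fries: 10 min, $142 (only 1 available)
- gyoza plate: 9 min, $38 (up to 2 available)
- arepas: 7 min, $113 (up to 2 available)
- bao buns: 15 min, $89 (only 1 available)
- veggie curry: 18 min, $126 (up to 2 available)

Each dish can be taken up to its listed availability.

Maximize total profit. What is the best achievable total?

548

Density check — arepas 16.14, loaded fries 14.20, bahn mi 7.33 are the best per min.
Greedy by ratio would take 2×bahn mi + loaded fries + 2×arepas: 48 min used, total 544.
Dropping bahn mi frees 12 min; slotting in pad thai (13 min) lifts the total to 548 at 49 min.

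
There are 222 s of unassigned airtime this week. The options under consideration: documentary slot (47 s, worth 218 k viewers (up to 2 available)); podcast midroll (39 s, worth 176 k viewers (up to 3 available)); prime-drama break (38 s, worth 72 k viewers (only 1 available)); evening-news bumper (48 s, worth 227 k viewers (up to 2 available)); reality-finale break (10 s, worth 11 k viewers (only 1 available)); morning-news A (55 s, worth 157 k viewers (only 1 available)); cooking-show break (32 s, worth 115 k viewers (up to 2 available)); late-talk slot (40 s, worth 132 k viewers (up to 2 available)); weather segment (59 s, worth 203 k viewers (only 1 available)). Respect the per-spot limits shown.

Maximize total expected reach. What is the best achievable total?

Density check — evening-news bumper 4.73, documentary slot 4.64, podcast midroll 4.51, cooking-show break 3.59 are the best per s.
Greedy by ratio would take 2×documentary slot + 2×evening-news bumper + cooking-show break: 222 s used, total 1005.
Replace documentary slot and cooking-show break with 2×podcast midroll: the trade gains 19 net, giving 1024 at 221 s.
Every other selection either busts 222 s or exceeds an availability limit or fails to beat 1024.

1024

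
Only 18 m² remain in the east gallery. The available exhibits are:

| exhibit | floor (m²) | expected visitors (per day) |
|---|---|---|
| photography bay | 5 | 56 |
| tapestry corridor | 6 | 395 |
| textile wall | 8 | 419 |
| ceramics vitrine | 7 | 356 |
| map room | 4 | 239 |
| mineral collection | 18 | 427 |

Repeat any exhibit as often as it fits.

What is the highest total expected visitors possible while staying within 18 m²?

Taking 3×tapestry corridor: 18 m² used, 1185 in expected visitors.
Every other selection either busts 18 m² or fails to beat 1185.

1185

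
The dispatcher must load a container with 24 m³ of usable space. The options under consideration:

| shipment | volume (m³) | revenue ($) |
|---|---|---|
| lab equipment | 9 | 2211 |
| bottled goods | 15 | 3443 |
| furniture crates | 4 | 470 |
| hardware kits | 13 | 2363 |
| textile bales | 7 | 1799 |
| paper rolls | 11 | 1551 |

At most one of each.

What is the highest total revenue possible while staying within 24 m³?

5654

Filling by ratio: lab equipment + furniture crates + textile bales for 4480, with 4 m³ left unused.
The 11 m³ tied up in furniture crates and textile bales is better spent on bottled goods — total rises to 5654 (24 m³).
Runner-up bottled goods + textile bales tops out at 5242.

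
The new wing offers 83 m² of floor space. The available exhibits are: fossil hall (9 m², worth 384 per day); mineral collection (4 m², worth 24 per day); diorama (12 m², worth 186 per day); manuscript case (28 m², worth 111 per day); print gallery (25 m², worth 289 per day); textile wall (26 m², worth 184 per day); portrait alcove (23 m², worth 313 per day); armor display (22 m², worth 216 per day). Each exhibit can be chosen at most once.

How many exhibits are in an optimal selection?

Best achievable expected visitors is 1226.
For example fossil hall + mineral collection + print gallery + portrait alcove + armor display achieves it, using 83 m².
Every optimal selection uses 5 exhibits.

5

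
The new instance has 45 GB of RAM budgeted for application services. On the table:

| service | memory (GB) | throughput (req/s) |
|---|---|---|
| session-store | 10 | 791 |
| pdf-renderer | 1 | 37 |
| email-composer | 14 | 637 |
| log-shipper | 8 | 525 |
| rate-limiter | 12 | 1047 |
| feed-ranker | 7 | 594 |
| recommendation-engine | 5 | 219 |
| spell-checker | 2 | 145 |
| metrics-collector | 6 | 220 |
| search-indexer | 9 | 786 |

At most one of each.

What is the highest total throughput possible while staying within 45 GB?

Density check — search-indexer 87.33, rate-limiter 87.25, feed-ranker 84.86, session-store 79.10 are the best per GB.
Session-store + rate-limiter + feed-ranker + recommendation-engine + spell-checker + search-indexer uses 45 of the 45 GB and totals 3582.
Next best is session-store + pdf-renderer + rate-limiter + feed-ranker + metrics-collector + search-indexer at 3475 (45 GB) — short by 107.

3582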